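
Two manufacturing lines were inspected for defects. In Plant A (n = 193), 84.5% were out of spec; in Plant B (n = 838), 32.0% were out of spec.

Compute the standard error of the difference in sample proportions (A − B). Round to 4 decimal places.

0.0306

The two standard errors are √(0.8450×0.1550/193) = 0.02605 and √(0.3200×0.6800/838) = 0.01611.
Because the samples are independent, SE_diff = √(0.02605² + 0.01611²) = 0.03063.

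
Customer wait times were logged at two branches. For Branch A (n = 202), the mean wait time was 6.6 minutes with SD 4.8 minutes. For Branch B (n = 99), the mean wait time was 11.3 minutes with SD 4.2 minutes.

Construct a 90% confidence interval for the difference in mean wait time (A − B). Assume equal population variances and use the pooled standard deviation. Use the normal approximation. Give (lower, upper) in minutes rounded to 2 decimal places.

s_p = √[((n₁−1)s₁² + (n₂−1)s₂²)/(n₁+n₂−2)] = √[(201·4.8² + 98·4.2²)/299] = 4.6120.
SE = 4.6120·√(1/202 + 1/99) = 0.5658.
With z* = 1.645, margin = 1.645 × 0.5658 = 0.9307.
x̄₁ − x̄₂ = 6.6 − 11.3 = -4.7000; interval -4.7000 ± 0.9307 = (-5.63, -3.77).

(-5.63, -3.77)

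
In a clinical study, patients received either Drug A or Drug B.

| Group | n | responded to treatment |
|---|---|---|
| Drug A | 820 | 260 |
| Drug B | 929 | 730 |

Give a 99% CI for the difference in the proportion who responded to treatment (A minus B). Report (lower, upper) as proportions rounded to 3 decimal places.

(-0.523, -0.414)

Sample proportions: 260/820 = 0.3171, 730/929 = 0.7858.
Each SE is √(p̂(1−p̂)/n): √(0.3171·0.6829/820) = 0.01625 and √(0.7858·0.2142/929) = 0.01346.
SE(p̂₁ − p̂₂) = √(SE₁² + SE₂²) = √(0.0002640625 + 0.0001811716) = 0.02110, since the two samples are independent.
At 99% confidence z* = 2.576; margin = 2.576 × 0.02110 = 0.05435.
The difference is 0.3171 − 0.7858 = -0.4687, so the interval is -0.4687 ± 0.05435 = (-0.523, -0.414).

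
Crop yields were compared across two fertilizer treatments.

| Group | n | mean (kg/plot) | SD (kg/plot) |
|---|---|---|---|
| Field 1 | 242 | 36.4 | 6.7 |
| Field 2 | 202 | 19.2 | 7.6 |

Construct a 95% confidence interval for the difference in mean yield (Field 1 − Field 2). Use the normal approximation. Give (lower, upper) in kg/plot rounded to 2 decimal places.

(15.85, 18.55)

Standard errors of each mean: 6.7/√242 = 0.4307 and 7.6/√202 = 0.5347.
SE(x̄₁ − x̄₂) = √(0.4307² + 0.5347²) = 0.6866 for independent samples with unequal variances.
With z* = 1.960, the margin is 1.960 × 0.6866 = 1.3457.
x̄₁ − x̄₂ = 36.4 − 19.2 = 17.2000; the interval is 17.2000 ± 1.3457 = (15.85, 18.55).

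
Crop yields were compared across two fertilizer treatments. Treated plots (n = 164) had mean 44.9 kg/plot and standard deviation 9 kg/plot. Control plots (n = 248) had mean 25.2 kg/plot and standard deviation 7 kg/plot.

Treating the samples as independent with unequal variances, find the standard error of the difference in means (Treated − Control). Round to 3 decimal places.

Per-group SEs: s₁/√n₁ = 9/√164 = 0.7028, s₂/√n₂ = 7/√248 = 0.4445.
Unpooled SE of the difference: √(0.49392784 + 0.19758025) = 0.8316.

0.832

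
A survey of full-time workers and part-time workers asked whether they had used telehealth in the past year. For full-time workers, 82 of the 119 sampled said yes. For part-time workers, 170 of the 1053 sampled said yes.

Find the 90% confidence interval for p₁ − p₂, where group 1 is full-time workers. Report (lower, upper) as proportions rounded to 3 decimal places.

(0.455, 0.600)

p̂₁ = 82/119 = 0.6891 and p̂₂ = 170/1053 = 0.1614.
SE₁ = √(p̂₁(1−p̂₁)/n₁) = √(0.6891·0.3109/119) = 0.04243; SE₂ = √(0.1614·0.8386/1053) = 0.01134.
Independent samples: SE of the difference = √(SE₁² + SE₂²) = √(0.0018003049 + 0.0001285956) = 0.04392.
z* for 90% confidence is 1.645, so the margin of error is 1.645 × 0.04392 = 0.07225.
Point estimate p̂₁ − p̂₂ = 0.6891 − 0.1614 = 0.5277.
0.5277 ± 0.07225 → (0.455, 0.600).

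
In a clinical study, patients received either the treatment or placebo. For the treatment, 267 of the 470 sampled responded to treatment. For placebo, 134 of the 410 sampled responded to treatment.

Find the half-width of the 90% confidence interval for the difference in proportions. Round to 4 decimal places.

0.0535

Sample proportions: 267/470 = 0.5681, 134/410 = 0.3268.
Each SE is √(p̂(1−p̂)/n): √(0.5681·0.4319/470) = 0.02285 and √(0.3268·0.6732/410) = 0.02316.
SE(p̂₁ − p̂₂) = √(SE₁² + SE₂²) = √(0.0005221225 + 0.0005363856) = 0.03253, since the two samples are independent.
At 90% confidence z* = 1.645; margin = 1.645 × 0.03253 = 0.05351.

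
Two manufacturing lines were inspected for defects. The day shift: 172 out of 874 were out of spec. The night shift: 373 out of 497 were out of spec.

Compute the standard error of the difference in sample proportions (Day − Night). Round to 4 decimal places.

0.0236

Sample proportions: 172/874 = 0.1968, 373/497 = 0.7505.
Each SE is √(p̂(1−p̂)/n): √(0.1968·0.8032/874) = 0.01345 and √(0.7505·0.2495/497) = 0.01941.
SE(p̂₁ − p̂₂) = √(SE₁² + SE₂²) = √(0.0001809025 + 0.0003767481) = 0.02361, since the two samples are independent.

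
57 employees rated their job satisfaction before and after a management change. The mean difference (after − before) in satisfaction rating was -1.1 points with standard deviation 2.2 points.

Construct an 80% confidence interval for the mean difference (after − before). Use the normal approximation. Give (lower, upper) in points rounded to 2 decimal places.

(-1.47, -0.73)

Paired design: SE = s_d/√n = 2.2/√57 = 0.2914.
z* = 1.282; margin of error = 1.282 × 0.2914 = 0.3736.
-1.1 ± 0.3736 → (-1.47, -0.73).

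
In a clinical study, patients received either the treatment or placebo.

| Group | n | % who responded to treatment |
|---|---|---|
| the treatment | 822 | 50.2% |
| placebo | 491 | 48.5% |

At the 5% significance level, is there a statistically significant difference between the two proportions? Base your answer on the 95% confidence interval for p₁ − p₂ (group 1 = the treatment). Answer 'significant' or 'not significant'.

not significant

Each SE is √(p̂(1−p̂)/n): √(0.5020·0.4980/822) = 0.01744 and √(0.4850·0.5150/491) = 0.02255.
SE(p̂₁ − p̂₂) = √(SE₁² + SE₂²) = √(0.0003041536 + 0.0005085025) = 0.02851, since the two samples are independent.
At 95% confidence z* = 1.960; margin = 1.960 × 0.02851 = 0.05588.
The difference is 0.5020 − 0.4850 = 0.0170, so the interval is 0.0170 ± 0.05588 = (-0.03888, 0.07288).
The interval (-0.03888, 0.07288) contains 0, so the difference is not significant.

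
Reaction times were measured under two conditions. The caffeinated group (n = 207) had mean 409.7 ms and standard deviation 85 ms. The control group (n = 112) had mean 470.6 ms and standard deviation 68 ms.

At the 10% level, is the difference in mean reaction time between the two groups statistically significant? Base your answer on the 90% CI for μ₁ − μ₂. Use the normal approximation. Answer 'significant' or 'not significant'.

significant

Per-group SEs: s₁/√n₁ = 85/√207 = 5.9079, s₂/√n₂ = 68/√112 = 6.4254.
Unpooled SE of the difference: √(34.90328241 + 41.28576516) = 8.7286.
Margin of error = z* · SE = 1.645 × 8.7286 = 14.3585.
x̄₁ − x̄₂ = 409.7 − 470.6 = -60.9000.
CI: -60.9000 ± 14.3585 = (-75.2585, -46.5415).
The interval (-75.2585, -46.5415) does not contain 0, so the difference is significant.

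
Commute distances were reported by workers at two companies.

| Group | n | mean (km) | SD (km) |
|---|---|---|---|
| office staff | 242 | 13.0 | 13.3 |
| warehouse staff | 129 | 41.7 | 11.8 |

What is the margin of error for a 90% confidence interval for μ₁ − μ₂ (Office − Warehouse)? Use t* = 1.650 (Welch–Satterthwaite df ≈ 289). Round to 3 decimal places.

SE₁ = s₁/√n₁ = 13.3/√242 = 0.8550; SE₂ = 11.8/√129 = 1.0389.
Independent samples, unequal variances: SE_diff = √(SE₁² + SE₂²) = √(0.731025 + 1.07931321) = 1.3455.
t* = 1.650, so margin of error = 1.650 × 1.3455 = 2.2201.

2.220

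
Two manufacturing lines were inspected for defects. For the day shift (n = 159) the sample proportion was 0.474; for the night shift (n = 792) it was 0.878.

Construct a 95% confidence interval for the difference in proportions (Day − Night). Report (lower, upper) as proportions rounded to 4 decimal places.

(-0.4849, -0.3231)

Each SE is √(p̂(1−p̂)/n): √(0.4740·0.5260/159) = 0.03960 and √(0.8780·0.1220/792) = 0.01163.
SE(p̂₁ − p̂₂) = √(SE₁² + SE₂²) = √(0.00156816 + 0.0001352569) = 0.04127, since the two samples are independent.
At 95% confidence z* = 1.960; margin = 1.960 × 0.04127 = 0.08089.
The difference is 0.4740 − 0.8780 = -0.4040, so the interval is -0.4040 ± 0.08089 = (-0.4849, -0.3231).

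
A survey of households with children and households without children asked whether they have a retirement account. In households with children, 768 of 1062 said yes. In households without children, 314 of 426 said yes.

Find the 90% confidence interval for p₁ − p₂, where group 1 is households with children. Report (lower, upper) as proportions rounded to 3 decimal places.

p̂₁ = 768/1062 = 0.7232 and p̂₂ = 314/426 = 0.7371.
SE₁ = √(p̂₁(1−p̂₁)/n₁) = √(0.7232·0.2768/1062) = 0.01373; SE₂ = √(0.7371·0.2629/426) = 0.02133.
Independent samples: SE of the difference = √(SE₁² + SE₂²) = √(0.0001885129 + 0.0004549689) = 0.02537.
z* for 90% confidence is 1.645, so the margin of error is 1.645 × 0.02537 = 0.04173.
Point estimate p̂₁ − p̂₂ = 0.7232 − 0.7371 = -0.0139.
-0.0139 ± 0.04173 → (-0.056, 0.028).

(-0.056, 0.028)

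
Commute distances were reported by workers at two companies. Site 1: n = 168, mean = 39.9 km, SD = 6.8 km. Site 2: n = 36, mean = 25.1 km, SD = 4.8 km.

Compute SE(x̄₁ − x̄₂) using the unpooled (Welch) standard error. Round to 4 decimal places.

Standard errors of each mean: 6.8/√168 = 0.5246 and 4.8/√36 = 0.8000.
SE(x̄₁ − x̄₂) = √(0.5246² + 0.8000²) = 0.9567 for independent samples with unequal variances.

0.9567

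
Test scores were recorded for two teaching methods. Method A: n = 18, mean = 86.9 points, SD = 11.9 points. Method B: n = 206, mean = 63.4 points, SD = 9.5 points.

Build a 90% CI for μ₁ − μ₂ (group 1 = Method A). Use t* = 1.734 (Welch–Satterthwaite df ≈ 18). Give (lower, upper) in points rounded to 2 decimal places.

(18.50, 28.50)

SE₁ = s₁/√n₁ = 11.9/√18 = 2.8049; SE₂ = 9.5/√206 = 0.6619.
Independent samples, unequal variances: SE_diff = √(SE₁² + SE₂²) = √(7.86746401 + 0.43811161) = 2.8819.
t* = 1.734, so margin of error = 1.734 × 2.8819 = 4.9972.
Difference in means = 86.9 − 63.4 = 23.5000.
23.5000 ± 4.9972 → (18.50, 28.50).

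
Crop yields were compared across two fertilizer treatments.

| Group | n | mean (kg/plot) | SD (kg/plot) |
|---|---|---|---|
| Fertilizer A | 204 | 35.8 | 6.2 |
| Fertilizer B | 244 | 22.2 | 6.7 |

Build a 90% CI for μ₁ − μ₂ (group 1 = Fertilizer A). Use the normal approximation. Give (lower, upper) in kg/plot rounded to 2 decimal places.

Per-group SEs: s₁/√n₁ = 6.2/√204 = 0.4341, s₂/√n₂ = 6.7/√244 = 0.4289.
Unpooled SE of the difference: √(0.18844281 + 0.18395521) = 0.6102.
Margin of error = z* · SE = 1.645 × 0.6102 = 1.0038.
x̄₁ − x̄₂ = 35.8 − 22.2 = 13.6000.
CI: 13.6000 ± 1.0038 = (12.60, 14.60).

(12.60, 14.60)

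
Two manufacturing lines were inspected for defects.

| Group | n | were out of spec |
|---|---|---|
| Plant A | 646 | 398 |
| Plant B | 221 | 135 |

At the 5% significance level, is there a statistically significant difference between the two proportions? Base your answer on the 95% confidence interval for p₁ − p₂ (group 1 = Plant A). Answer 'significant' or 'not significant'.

not significant

p̂₁ = 398/646 = 0.6161 and p̂₂ = 135/221 = 0.6109.
SE₁ = √(p̂₁(1−p̂₁)/n₁) = √(0.6161·0.3839/646) = 0.01913; SE₂ = √(0.6109·0.3891/221) = 0.03280.
Independent samples: SE of the difference = √(SE₁² + SE₂²) = √(0.0003659569 + 0.00107584) = 0.03797.
z* for 95% confidence is 1.960, so the margin of error is 1.960 × 0.03797 = 0.07442.
Point estimate p̂₁ − p̂₂ = 0.6161 − 0.6109 = 0.0052.
0.0052 ± 0.07442 → (-0.06922, 0.07962).
The interval (-0.06922, 0.07962) contains 0, so the difference is not significant.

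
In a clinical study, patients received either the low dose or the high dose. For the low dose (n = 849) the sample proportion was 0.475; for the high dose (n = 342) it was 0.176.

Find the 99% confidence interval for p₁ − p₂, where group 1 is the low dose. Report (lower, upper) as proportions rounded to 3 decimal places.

The two standard errors are √(0.4750×0.5250/849) = 0.01714 and √(0.1760×0.8240/342) = 0.02059.
Because the samples are independent, SE_diff = √(0.01714² + 0.02059²) = 0.02679.
Using z* = 2.576 for 99%, ME = 2.576 × 0.02679 = 0.06901.
p̂₁ − p̂₂ = 0.2990; interval 0.2990 ± 0.06901 gives (0.230, 0.368).

(0.230, 0.368)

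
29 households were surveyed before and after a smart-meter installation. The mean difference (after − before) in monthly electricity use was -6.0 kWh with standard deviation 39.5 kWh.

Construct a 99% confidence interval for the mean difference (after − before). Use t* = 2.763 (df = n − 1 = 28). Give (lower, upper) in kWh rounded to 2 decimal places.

Paired design: SE = s_d/√n = 39.5/√29 = 7.3350.
t* = 2.763; margin of error = 2.763 × 7.3350 = 20.2666.
-6.0 ± 20.2666 → (-26.27, 14.27).

(-26.27, 14.27)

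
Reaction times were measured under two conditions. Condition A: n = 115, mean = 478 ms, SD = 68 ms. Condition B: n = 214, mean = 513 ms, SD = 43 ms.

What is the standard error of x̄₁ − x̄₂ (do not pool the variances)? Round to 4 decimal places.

Per-group SEs: s₁/√n₁ = 68/√115 = 6.3410, s₂/√n₂ = 43/√214 = 2.9394.
Unpooled SE of the difference: √(40.208281 + 8.64007236) = 6.9892.

6.9892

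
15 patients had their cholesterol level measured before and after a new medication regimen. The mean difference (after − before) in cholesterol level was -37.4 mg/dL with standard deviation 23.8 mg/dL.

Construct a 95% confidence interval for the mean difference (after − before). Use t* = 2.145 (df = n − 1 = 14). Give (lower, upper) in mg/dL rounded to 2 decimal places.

Paired design: SE = s_d/√n = 23.8/√15 = 6.1451.
t* = 2.145; margin of error = 2.145 × 6.1451 = 13.1812.
-37.4 ± 13.1812 → (-50.58, -24.22).

(-50.58, -24.22)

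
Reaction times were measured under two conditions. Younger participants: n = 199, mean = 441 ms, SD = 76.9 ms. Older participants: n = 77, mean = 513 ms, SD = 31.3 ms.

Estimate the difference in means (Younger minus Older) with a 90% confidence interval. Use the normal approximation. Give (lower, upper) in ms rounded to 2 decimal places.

Standard errors of each mean: 76.9/√199 = 5.4513 and 31.3/√77 = 3.5670.
SE(x̄₁ − x̄₂) = √(5.4513² + 3.5670²) = 6.5146 for independent samples with unequal variances.
With z* = 1.645, the margin is 1.645 × 6.5146 = 10.7165.
x̄₁ − x̄₂ = 441 − 513 = -72.0000; the interval is -72.0000 ± 10.7165 = (-82.72, -61.28).

(-82.72, -61.28)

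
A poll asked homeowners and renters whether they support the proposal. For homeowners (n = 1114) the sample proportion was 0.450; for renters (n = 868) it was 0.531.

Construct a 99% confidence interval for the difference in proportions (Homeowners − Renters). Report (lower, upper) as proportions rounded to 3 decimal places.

(-0.139, -0.023)

SE₁ = √(p̂₁(1−p̂₁)/n₁) = √(0.4500·0.5500/1114) = 0.01491; SE₂ = √(0.5310·0.4690/868) = 0.01694.
Independent samples: SE of the difference = √(SE₁² + SE₂²) = √(0.0002223081 + 0.0002869636) = 0.02257.
z* for 99% confidence is 2.576, so the margin of error is 2.576 × 0.02257 = 0.05814.
Point estimate p̂₁ − p̂₂ = 0.4500 − 0.5310 = -0.0810.
-0.0810 ± 0.05814 → (-0.139, -0.023).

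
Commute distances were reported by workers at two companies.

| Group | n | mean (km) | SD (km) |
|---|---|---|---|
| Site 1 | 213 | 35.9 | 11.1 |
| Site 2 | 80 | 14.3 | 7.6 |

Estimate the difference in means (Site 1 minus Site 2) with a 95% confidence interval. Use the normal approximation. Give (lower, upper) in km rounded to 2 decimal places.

(19.36, 23.84)

Standard errors of each mean: 11.1/√213 = 0.7606 and 7.6/√80 = 0.8497.
SE(x̄₁ − x̄₂) = √(0.7606² + 0.8497²) = 1.1404 for independent samples with unequal variances.
With z* = 1.960, the margin is 1.960 × 1.1404 = 2.2352.
x̄₁ − x̄₂ = 35.9 − 14.3 = 21.6000; the interval is 21.6000 ± 2.2352 = (19.36, 23.84).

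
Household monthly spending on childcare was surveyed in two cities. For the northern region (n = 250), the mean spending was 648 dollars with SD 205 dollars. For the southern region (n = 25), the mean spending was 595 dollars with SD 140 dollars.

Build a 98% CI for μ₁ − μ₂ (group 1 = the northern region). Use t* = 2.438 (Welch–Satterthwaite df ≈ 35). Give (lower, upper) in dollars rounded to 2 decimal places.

(-22.23, 128.23)

Standard errors of each mean: 205/√250 = 12.9653 and 140/√25 = 28.0000.
SE(x̄₁ − x̄₂) = √(12.9653² + 28.0000²) = 30.8561 for independent samples with unequal variances.
With t* = 2.438, the margin is 2.438 × 30.8561 = 75.2272.
x̄₁ − x̄₂ = 648 − 595 = 53.0000; the interval is 53.0000 ± 75.2272 = (-22.23, 128.23).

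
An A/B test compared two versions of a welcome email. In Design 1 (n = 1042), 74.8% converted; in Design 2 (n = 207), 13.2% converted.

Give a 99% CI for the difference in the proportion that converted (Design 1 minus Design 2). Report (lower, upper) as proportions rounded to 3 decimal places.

(0.546, 0.686)

SE₁ = √(p̂₁(1−p̂₁)/n₁) = √(0.7480·0.2520/1042) = 0.01345; SE₂ = √(0.1320·0.8680/207) = 0.02353.
Independent samples: SE of the difference = √(SE₁² + SE₂²) = √(0.0001809025 + 0.0005536609) = 0.02710.
z* for 99% confidence is 2.576, so the margin of error is 2.576 × 0.02710 = 0.06981.
Point estimate p̂₁ − p̂₂ = 0.7480 − 0.1320 = 0.6160.
0.6160 ± 0.06981 → (0.546, 0.686).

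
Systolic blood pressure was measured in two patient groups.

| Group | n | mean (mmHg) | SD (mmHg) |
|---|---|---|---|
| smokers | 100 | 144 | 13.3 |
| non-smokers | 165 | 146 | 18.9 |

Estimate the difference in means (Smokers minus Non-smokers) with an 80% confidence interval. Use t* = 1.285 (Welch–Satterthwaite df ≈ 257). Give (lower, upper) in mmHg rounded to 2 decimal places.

Per-group SEs: s₁/√n₁ = 13.3/√100 = 1.3300, s₂/√n₂ = 18.9/√165 = 1.4714.
Unpooled SE of the difference: √(1.7689 + 2.16501796) = 1.9834.
Margin of error = t* · SE = 1.285 × 1.9834 = 2.5487.
x̄₁ − x̄₂ = 144 − 146 = -2.0000.
CI: -2.0000 ± 2.5487 = (-4.55, 0.55).

(-4.55, 0.55)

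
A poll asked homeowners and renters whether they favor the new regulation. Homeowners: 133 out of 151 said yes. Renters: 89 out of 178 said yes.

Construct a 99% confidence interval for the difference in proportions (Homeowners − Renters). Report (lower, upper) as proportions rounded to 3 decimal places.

Sample proportions: 133/151 = 0.8808, 89/178 = 0.5000.
Each SE is √(p̂(1−p̂)/n): √(0.8808·0.1192/151) = 0.02637 and √(0.5000·0.5000/178) = 0.03748.
SE(p̂₁ − p̂₂) = √(SE₁² + SE₂²) = √(0.0006953769 + 0.0014047504) = 0.04583, since the two samples are independent.
At 99% confidence z* = 2.576; margin = 2.576 × 0.04583 = 0.11806.
The difference is 0.8808 − 0.5000 = 0.3808, so the interval is 0.3808 ± 0.11806 = (0.263, 0.499).

(0.263, 0.499)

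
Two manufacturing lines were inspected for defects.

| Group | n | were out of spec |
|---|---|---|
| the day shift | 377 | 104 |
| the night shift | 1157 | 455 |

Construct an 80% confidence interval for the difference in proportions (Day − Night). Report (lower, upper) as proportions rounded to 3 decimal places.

p̂₁ = 104/377 = 0.2759 and p̂₂ = 455/1157 = 0.3933.
SE₁ = √(p̂₁(1−p̂₁)/n₁) = √(0.2759·0.7241/377) = 0.02302; SE₂ = √(0.3933·0.6067/1157) = 0.01436.
Independent samples: SE of the difference = √(SE₁² + SE₂²) = √(0.0005299204 + 0.0002062096) = 0.02713.
z* for 80% confidence is 1.282, so the margin of error is 1.282 × 0.02713 = 0.03478.
Point estimate p̂₁ − p̂₂ = 0.2759 − 0.3933 = -0.1174.
-0.1174 ± 0.03478 → (-0.152, -0.083).

(-0.152, -0.083)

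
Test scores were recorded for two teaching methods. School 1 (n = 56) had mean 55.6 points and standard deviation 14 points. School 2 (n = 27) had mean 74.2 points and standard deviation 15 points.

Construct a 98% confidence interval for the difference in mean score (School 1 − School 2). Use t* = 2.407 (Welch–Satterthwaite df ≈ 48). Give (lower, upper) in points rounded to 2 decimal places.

(-26.88, -10.32)

SE₁ = s₁/√n₁ = 14/√56 = 1.8708; SE₂ = 15/√27 = 2.8868.
Independent samples, unequal variances: SE_diff = √(SE₁² + SE₂²) = √(3.49989264 + 8.33361424) = 3.4400.
t* = 2.407, so margin of error = 2.407 × 3.4400 = 8.2801.
Difference in means = 55.6 − 74.2 = -18.6000.
-18.6000 ± 8.2801 → (-26.88, -10.32).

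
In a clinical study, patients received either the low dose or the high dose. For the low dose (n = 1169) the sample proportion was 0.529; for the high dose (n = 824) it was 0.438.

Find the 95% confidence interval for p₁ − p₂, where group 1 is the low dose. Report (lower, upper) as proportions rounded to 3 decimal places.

(0.047, 0.135)

Each SE is √(p̂(1−p̂)/n): √(0.5290·0.4710/1169) = 0.01460 and √(0.4380·0.5620/824) = 0.01728.
SE(p̂₁ − p̂₂) = √(SE₁² + SE₂²) = √(0.00021316 + 0.0002985984) = 0.02262, since the two samples are independent.
At 95% confidence z* = 1.960; margin = 1.960 × 0.02262 = 0.04434.
The difference is 0.5290 − 0.4380 = 0.0910, so the interval is 0.0910 ± 0.04434 = (0.047, 0.135).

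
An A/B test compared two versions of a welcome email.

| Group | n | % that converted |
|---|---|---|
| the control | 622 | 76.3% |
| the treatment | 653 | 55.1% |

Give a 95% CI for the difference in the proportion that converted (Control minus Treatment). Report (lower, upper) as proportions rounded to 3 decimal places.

SE₁ = √(p̂₁(1−p̂₁)/n₁) = √(0.7630·0.2370/622) = 0.01705; SE₂ = √(0.5510·0.4490/653) = 0.01946.
Independent samples: SE of the difference = √(SE₁² + SE₂²) = √(0.0002907025 + 0.0003786916) = 0.02587.
z* for 95% confidence is 1.960, so the margin of error is 1.960 × 0.02587 = 0.05071.
Point estimate p̂₁ − p̂₂ = 0.7630 − 0.5510 = 0.2120.
0.2120 ± 0.05071 → (0.161, 0.263).

(0.161, 0.263)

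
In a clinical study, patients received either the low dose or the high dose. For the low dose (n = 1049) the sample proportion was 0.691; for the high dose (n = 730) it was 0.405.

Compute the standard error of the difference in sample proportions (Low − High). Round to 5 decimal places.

0.02310

Each SE is √(p̂(1−p̂)/n): √(0.6910·0.3090/1049) = 0.01427 and √(0.4050·0.5950/730) = 0.01817.
SE(p̂₁ − p̂₂) = √(SE₁² + SE₂²) = √(0.0002036329 + 0.0003301489) = 0.02310, since the two samples are independent.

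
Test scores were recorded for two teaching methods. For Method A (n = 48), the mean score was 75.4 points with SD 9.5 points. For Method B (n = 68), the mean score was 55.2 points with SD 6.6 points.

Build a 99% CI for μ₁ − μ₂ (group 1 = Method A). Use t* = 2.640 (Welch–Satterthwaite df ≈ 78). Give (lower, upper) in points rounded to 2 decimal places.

Per-group SEs: s₁/√n₁ = 9.5/√48 = 1.3712, s₂/√n₂ = 6.6/√68 = 0.8004.
Unpooled SE of the difference: √(1.88018944 + 0.64064016) = 1.5877.
Margin of error = t* · SE = 2.640 × 1.5877 = 4.1915.
x̄₁ − x̄₂ = 75.4 − 55.2 = 20.2000.
CI: 20.2000 ± 4.1915 = (16.01, 24.39).

(16.01, 24.39)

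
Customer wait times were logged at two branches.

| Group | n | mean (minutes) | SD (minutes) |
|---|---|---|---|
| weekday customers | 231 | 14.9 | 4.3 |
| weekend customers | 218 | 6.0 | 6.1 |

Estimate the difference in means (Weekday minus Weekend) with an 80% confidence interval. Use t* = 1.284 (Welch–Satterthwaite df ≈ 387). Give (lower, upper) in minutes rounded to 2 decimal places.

Standard errors of each mean: 4.3/√231 = 0.2829 and 6.1/√218 = 0.4131.
SE(x̄₁ − x̄₂) = √(0.2829² + 0.4131²) = 0.5007 for independent samples with unequal variances.
With t* = 1.284, the margin is 1.284 × 0.5007 = 0.6429.
x̄₁ − x̄₂ = 14.9 − 6.0 = 8.9000; the interval is 8.9000 ± 0.6429 = (8.26, 9.54).

(8.26, 9.54)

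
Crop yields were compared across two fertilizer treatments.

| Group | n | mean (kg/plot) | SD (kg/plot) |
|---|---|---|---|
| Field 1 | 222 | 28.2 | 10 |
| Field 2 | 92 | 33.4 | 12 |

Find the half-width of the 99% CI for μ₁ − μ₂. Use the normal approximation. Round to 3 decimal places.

3.657

Standard errors of each mean: 10/√222 = 0.6712 and 12/√92 = 1.2511.
SE(x̄₁ − x̄₂) = √(0.6712² + 1.2511²) = 1.4198 for independent samples with unequal variances.
With z* = 2.576, the margin is 2.576 × 1.4198 = 3.6574.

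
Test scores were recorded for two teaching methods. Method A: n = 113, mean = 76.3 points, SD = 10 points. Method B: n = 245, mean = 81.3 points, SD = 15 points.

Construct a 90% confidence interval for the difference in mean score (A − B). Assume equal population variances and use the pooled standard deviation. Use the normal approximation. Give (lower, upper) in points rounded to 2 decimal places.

Pooled variance s_p² = [112·10² + 244·15²] / (113+245−2) = 185.6742, so s_p = 13.6262.
SE_diff = s_p·√(1/n₁ + 1/n₂) = 13.6262·√(1/113 + 1/245) = 1.5495.
z* = 1.645; margin = 1.645 × 1.5495 = 2.5489.
Difference = 76.3 − 81.3 = -5.0000.
-5.0000 ± 2.5489 → (-7.55, -2.45).

(-7.55, -2.45)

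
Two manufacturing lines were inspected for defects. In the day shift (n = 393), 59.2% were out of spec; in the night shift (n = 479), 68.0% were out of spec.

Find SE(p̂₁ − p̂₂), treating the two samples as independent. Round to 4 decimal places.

Each SE is √(p̂(1−p̂)/n): √(0.5920·0.4080/393) = 0.02479 and √(0.6800·0.3200/479) = 0.02131.
SE(p̂₁ − p̂₂) = √(SE₁² + SE₂²) = √(0.0006145441 + 0.0004541161) = 0.03269, since the two samples are independent.

0.0327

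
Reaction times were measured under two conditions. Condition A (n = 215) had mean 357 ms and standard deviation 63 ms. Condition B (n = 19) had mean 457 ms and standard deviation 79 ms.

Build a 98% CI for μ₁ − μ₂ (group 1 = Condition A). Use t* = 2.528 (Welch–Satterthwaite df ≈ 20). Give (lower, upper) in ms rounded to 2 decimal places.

(-147.09, -52.91)

Per-group SEs: s₁/√n₁ = 63/√215 = 4.2966, s₂/√n₂ = 79/√19 = 18.1238.
Unpooled SE of the difference: √(18.46077156 + 328.47212644) = 18.6261.
Margin of error = t* · SE = 2.528 × 18.6261 = 47.0868.
x̄₁ − x̄₂ = 357 − 457 = -100.0000.
CI: -100.0000 ± 47.0868 = (-147.09, -52.91).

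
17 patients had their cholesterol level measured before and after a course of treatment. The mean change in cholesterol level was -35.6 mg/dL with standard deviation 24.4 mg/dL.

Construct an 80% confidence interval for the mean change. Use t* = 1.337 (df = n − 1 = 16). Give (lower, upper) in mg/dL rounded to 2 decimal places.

(-43.51, -27.69)

This is a matched-pairs design, so SE = s_d/√n = 24.4/√17 = 5.9179.
Margin = 1.337 × 5.9179 = 7.9122; the interval is -35.6 ± 7.9122 = (-43.51, -27.69).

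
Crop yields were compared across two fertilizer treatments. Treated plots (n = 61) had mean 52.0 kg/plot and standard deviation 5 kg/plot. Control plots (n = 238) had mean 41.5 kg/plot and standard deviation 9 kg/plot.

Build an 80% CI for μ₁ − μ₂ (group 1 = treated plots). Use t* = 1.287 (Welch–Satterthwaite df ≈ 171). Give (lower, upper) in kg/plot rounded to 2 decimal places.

(9.39, 11.61)

SE₁ = s₁/√n₁ = 5/√61 = 0.6402; SE₂ = 9/√238 = 0.5834.
Independent samples, unequal variances: SE_diff = √(SE₁² + SE₂²) = √(0.40985604 + 0.34035556) = 0.8661.
t* = 1.287, so margin of error = 1.287 × 0.8661 = 1.1147.
Difference in means = 52.0 − 41.5 = 10.5000.
10.5000 ± 1.1147 → (9.39, 11.61).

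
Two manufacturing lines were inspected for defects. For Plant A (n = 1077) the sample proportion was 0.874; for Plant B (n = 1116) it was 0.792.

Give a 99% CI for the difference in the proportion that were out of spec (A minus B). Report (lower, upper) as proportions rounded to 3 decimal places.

(0.041, 0.123)

Each SE is √(p̂(1−p̂)/n): √(0.8740·0.1260/1077) = 0.01011 and √(0.7920·0.2080/1116) = 0.01215.
SE(p̂₁ − p̂₂) = √(SE₁² + SE₂²) = √(0.0001022121 + 0.0001476225) = 0.01581, since the two samples are independent.
At 99% confidence z* = 2.576; margin = 2.576 × 0.01581 = 0.04073.
The difference is 0.8740 − 0.7920 = 0.0820, so the interval is 0.0820 ± 0.04073 = (0.041, 0.123).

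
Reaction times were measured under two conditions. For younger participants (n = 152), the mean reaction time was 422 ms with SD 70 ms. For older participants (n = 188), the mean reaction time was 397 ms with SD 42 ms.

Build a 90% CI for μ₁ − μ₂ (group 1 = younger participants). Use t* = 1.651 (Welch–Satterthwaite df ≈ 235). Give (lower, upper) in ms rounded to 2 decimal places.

(14.35, 35.65)

Per-group SEs: s₁/√n₁ = 70/√152 = 5.6777, s₂/√n₂ = 42/√188 = 3.0632.
Unpooled SE of the difference: √(32.23627729 + 9.38319424) = 6.4513.
Margin of error = t* · SE = 1.651 × 6.4513 = 10.6511.
x̄₁ − x̄₂ = 422 − 397 = 25.0000.
CI: 25.0000 ± 10.6511 = (14.35, 35.65).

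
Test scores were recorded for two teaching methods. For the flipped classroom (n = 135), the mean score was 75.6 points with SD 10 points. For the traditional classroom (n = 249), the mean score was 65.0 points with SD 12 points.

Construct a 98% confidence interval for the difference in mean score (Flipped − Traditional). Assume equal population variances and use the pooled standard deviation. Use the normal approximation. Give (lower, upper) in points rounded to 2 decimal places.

s_p = √[((n₁−1)s₁² + (n₂−1)s₂²)/(n₁+n₂−2)] = √[(134·10² + 248·12²)/382] = 11.3387.
SE = 11.3387·√(1/135 + 1/249) = 1.2119.
With z* = 2.326, margin = 2.326 × 1.2119 = 2.8189.
x̄₁ − x̄₂ = 75.6 − 65.0 = 10.6000; interval 10.6000 ± 2.8189 = (7.78, 13.42).

(7.78, 13.42)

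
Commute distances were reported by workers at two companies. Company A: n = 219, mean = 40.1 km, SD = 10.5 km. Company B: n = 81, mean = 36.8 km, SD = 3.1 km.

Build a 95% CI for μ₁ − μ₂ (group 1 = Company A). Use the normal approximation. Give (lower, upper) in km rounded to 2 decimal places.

(1.75, 4.85)

Per-group SEs: s₁/√n₁ = 10.5/√219 = 0.7095, s₂/√n₂ = 3.1/√81 = 0.3444.
Unpooled SE of the difference: √(0.50339025 + 0.11861136) = 0.7887.
Margin of error = z* · SE = 1.960 × 0.7887 = 1.5459.
x̄₁ − x̄₂ = 40.1 − 36.8 = 3.3000.
CI: 3.3000 ± 1.5459 = (1.75, 4.85).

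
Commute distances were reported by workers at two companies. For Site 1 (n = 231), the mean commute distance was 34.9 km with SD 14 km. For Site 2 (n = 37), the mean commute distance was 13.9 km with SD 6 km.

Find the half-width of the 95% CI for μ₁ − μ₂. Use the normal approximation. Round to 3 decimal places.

2.645

SE₁ = s₁/√n₁ = 14/√231 = 0.9211; SE₂ = 6/√37 = 0.9864.
Independent samples, unequal variances: SE_diff = √(SE₁² + SE₂²) = √(0.84842521 + 0.97298496) = 1.3496.
z* = 1.960, so margin of error = 1.960 × 1.3496 = 2.6452.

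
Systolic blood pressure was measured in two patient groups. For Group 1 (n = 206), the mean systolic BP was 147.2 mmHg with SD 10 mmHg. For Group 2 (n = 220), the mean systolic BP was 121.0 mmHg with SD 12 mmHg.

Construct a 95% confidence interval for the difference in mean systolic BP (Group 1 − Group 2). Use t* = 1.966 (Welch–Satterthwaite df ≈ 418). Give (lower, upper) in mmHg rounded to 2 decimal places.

(24.10, 28.30)

SE₁ = s₁/√n₁ = 10/√206 = 0.6967; SE₂ = 12/√220 = 0.8090.
Independent samples, unequal variances: SE_diff = √(SE₁² + SE₂²) = √(0.48539089 + 0.654481) = 1.0676.
t* = 1.966, so margin of error = 1.966 × 1.0676 = 2.0989.
Difference in means = 147.2 − 121.0 = 26.2000.
26.2000 ± 2.0989 → (24.10, 28.30).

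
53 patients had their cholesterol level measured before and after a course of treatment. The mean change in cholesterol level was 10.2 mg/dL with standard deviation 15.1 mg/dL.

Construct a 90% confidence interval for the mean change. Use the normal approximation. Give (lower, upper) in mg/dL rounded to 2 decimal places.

This is a matched-pairs design, so SE = s_d/√n = 15.1/√53 = 2.0741.
Margin = 1.645 × 2.0741 = 3.4119; the interval is 10.2 ± 3.4119 = (6.79, 13.61).

(6.79, 13.61)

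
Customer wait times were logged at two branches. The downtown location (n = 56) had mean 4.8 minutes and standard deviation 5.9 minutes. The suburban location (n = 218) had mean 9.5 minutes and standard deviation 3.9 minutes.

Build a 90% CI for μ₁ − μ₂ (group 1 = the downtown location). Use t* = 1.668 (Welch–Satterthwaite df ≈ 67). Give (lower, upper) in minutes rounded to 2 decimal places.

SE₁ = s₁/√n₁ = 5.9/√56 = 0.7884; SE₂ = 3.9/√218 = 0.2641.
Independent samples, unequal variances: SE_diff = √(SE₁² + SE₂²) = √(0.62157456 + 0.06974881) = 0.8315.
t* = 1.668, so margin of error = 1.668 × 0.8315 = 1.3869.
Difference in means = 4.8 − 9.5 = -4.7000.
-4.7000 ± 1.3869 → (-6.09, -3.31).

(-6.09, -3.31)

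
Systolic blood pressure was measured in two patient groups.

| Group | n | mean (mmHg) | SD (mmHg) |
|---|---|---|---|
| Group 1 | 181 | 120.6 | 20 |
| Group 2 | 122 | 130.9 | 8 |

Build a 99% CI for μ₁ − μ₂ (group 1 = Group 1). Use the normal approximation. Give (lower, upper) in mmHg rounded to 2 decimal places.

(-14.56, -6.04)

Standard errors of each mean: 20/√181 = 1.4866 and 8/√122 = 0.7243.
SE(x̄₁ − x̄₂) = √(1.4866² + 0.7243²) = 1.6537 for independent samples with unequal variances.
With z* = 2.576, the margin is 2.576 × 1.6537 = 4.2599.
x̄₁ − x̄₂ = 120.6 − 130.9 = -10.3000; the interval is -10.3000 ± 4.2599 = (-14.56, -6.04).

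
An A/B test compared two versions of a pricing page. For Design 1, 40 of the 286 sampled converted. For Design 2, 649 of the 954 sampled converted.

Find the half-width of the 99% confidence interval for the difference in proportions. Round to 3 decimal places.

Sample proportions: 40/286 = 0.1399, 649/954 = 0.6803.
Each SE is √(p̂(1−p̂)/n): √(0.1399·0.8601/286) = 0.02051 and √(0.6803·0.3197/954) = 0.01510.
SE(p̂₁ − p̂₂) = √(SE₁² + SE₂²) = √(0.0004206601 + 0.00022801) = 0.02547, since the two samples are independent.
At 99% confidence z* = 2.576; margin = 2.576 × 0.02547 = 0.06561.

0.066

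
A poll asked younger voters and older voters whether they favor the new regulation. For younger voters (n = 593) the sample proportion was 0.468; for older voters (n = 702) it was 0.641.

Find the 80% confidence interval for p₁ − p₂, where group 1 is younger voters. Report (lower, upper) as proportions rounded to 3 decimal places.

(-0.208, -0.138)

Each SE is √(p̂(1−p̂)/n): √(0.4680·0.5320/593) = 0.02049 and √(0.6410·0.3590/702) = 0.01811.
SE(p̂₁ − p̂₂) = √(SE₁² + SE₂²) = √(0.0004198401 + 0.0003279721) = 0.02735, since the two samples are independent.
At 80% confidence z* = 1.282; margin = 1.282 × 0.02735 = 0.03506.
The difference is 0.4680 − 0.6410 = -0.1730, so the interval is -0.1730 ± 0.03506 = (-0.208, -0.138).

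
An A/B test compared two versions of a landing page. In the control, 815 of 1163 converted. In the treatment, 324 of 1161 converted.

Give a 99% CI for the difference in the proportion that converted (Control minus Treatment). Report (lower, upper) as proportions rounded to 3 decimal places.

p̂₁ = 815/1163 = 0.7008 and p̂₂ = 324/1161 = 0.2791.
SE₁ = √(p̂₁(1−p̂₁)/n₁) = √(0.7008·0.2992/1163) = 0.01343; SE₂ = √(0.2791·0.7209/1161) = 0.01316.
Independent samples: SE of the difference = √(SE₁² + SE₂²) = √(0.0001803649 + 0.0001731856) = 0.01880.
z* for 99% confidence is 2.576, so the margin of error is 2.576 × 0.01880 = 0.04843.
Point estimate p̂₁ − p̂₂ = 0.7008 − 0.2791 = 0.4217.
0.4217 ± 0.04843 → (0.373, 0.470).

(0.373, 0.470)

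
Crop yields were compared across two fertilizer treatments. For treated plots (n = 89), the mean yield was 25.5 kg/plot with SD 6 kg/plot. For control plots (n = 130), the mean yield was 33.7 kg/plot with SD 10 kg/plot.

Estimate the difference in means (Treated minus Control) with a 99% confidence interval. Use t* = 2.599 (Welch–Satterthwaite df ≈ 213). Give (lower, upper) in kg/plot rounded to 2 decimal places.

(-11.02, -5.38)

SE₁ = s₁/√n₁ = 6/√89 = 0.6360; SE₂ = 10/√130 = 0.8771.
Independent samples, unequal variances: SE_diff = √(SE₁² + SE₂²) = √(0.404496 + 0.76930441) = 1.0834.
t* = 2.599, so margin of error = 2.599 × 1.0834 = 2.8158.
Difference in means = 25.5 − 33.7 = -8.2000.
-8.2000 ± 2.8158 → (-11.02, -5.38).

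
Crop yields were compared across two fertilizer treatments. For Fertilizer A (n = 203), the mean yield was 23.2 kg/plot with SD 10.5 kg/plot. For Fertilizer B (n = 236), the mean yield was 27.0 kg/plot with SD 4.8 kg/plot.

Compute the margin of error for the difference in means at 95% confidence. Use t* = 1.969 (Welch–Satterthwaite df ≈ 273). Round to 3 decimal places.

Standard errors of each mean: 10.5/√203 = 0.7370 and 4.8/√236 = 0.3125.
SE(x̄₁ − x̄₂) = √(0.7370² + 0.3125²) = 0.8005 for independent samples with unequal variances.
With t* = 1.969, the margin is 1.969 × 0.8005 = 1.5762.

1.576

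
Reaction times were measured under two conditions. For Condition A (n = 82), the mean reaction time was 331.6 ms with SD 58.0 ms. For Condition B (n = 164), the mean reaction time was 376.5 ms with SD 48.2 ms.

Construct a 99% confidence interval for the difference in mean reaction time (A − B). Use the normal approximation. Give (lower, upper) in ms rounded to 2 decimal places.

Per-group SEs: s₁/√n₁ = 58.0/√82 = 6.4050, s₂/√n₂ = 48.2/√164 = 3.7638.
Unpooled SE of the difference: √(41.024025 + 14.16619044) = 7.4290.
Margin of error = z* · SE = 2.576 × 7.4290 = 19.1371.
x̄₁ − x̄₂ = 331.6 − 376.5 = -44.9000.
CI: -44.9000 ± 19.1371 = (-64.04, -25.76).

(-64.04, -25.76)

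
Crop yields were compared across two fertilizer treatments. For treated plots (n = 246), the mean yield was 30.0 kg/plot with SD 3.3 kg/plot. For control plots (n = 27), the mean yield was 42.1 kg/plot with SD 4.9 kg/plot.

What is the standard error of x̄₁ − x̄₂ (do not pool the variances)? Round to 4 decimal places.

Standard errors of each mean: 3.3/√246 = 0.2104 and 4.9/√27 = 0.9430.
SE(x̄₁ − x̄₂) = √(0.2104² + 0.9430²) = 0.9662 for independent samples with unequal variances.

0.9662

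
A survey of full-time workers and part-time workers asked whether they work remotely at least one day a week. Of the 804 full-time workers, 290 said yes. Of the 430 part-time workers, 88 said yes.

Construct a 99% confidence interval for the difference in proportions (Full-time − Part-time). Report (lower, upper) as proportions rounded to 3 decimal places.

(0.090, 0.222)

Sample proportions: 290/804 = 0.3607, 88/430 = 0.2047.
Each SE is √(p̂(1−p̂)/n): √(0.3607·0.6393/804) = 0.01694 and √(0.2047·0.7953/430) = 0.01946.
SE(p̂₁ − p̂₂) = √(SE₁² + SE₂²) = √(0.0002869636 + 0.0003786916) = 0.02580, since the two samples are independent.
At 99% confidence z* = 2.576; margin = 2.576 × 0.02580 = 0.06646.
The difference is 0.3607 − 0.2047 = 0.1560, so the interval is 0.1560 ± 0.06646 = (0.090, 0.222).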